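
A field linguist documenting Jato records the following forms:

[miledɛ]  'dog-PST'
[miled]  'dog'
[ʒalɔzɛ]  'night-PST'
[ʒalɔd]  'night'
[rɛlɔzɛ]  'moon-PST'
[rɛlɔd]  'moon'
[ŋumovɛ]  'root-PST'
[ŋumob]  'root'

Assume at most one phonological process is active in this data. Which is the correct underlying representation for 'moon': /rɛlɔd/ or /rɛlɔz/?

The root 'moon' surfaces as [rɛlɔzɛ] and [rɛlɔd], with a stem-final [z] ~ [d] alternation.
But 'dog' keeps [d] in both environments ([miledɛ], [miled]), so there is no rule changing /d/ to [z] before the PST suffix.
Therefore /z/ is basic and [d] is derived by word-final hardening (voiced fricatives become stops word-finally).

/rɛlɔz/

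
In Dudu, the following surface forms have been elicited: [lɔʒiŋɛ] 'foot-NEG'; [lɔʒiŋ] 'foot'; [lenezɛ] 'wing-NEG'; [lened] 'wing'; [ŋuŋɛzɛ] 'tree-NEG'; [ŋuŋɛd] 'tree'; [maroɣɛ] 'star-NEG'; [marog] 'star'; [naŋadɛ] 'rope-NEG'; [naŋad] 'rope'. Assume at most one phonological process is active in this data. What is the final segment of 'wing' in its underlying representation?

The stem for 'wing' ends in [z] in [lenezɛ] but [d] in [lened].
But 'rope' keeps [d] in both environments ([naŋadɛ], [naŋad]), so there is no rule changing /d/ to [z] before the NEG suffix.
So /z/ is underlying, and a rule of word-final hardening — voiced fricatives become stops word-finally — gives [d].

/z/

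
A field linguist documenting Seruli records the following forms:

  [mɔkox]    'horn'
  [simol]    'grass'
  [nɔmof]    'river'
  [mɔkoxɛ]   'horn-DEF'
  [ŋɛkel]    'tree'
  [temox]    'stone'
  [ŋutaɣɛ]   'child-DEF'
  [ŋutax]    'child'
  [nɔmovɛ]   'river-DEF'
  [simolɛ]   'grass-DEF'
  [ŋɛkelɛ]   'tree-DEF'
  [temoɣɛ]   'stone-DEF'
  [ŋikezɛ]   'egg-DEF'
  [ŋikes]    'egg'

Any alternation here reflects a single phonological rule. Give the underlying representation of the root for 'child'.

The stem for 'child' ends in [ɣ] in [ŋutaɣɛ] but [x] in [ŋutax].
Compare 'horn', with invariant [x] in [mɔkoxɛ] and [mɔkox]: an analysis with underlying /x/ and a rule producing [ɣ] before the DEF suffix would wrongly predict alternation here too.
Therefore /ɣ/ is basic and [x] is derived by word-final obstruent devoicing (voiced obstruents become voiceless word-finally).
Hence 'child' is /ŋutaɣ/ underlyingly.

/ŋutaɣ/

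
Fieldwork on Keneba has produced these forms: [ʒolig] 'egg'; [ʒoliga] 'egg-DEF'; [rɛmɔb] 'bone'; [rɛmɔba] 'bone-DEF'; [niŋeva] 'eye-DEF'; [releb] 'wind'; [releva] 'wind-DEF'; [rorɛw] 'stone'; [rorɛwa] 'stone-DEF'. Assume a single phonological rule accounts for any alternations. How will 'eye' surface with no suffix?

[niŋeb]

The stem for 'wind' ends in [b] in [releb] but [v] in [releva].
The stem 'bone' ([rɛmɔb], [rɛmɔba]) shows [b] unchanged in both environments, so [b] cannot be basic with [v] derived before the DEF suffix.
The alternation reflects word-final hardening: voiced fricatives become stops word-finally. /v/ is underlying.
The one attested form of 'eye', [niŋeva], shows underlying /niŋev/. Applying the same rule word-finally gives [niŋeb].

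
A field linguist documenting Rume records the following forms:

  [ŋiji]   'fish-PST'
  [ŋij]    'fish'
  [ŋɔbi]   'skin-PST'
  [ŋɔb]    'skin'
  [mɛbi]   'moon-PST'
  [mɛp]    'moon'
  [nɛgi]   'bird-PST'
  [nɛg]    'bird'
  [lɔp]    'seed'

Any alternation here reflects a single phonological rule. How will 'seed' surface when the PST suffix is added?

[lɔbi]

'moon' shows [b] ~ [p] at the end of the stem ([mɛbi] vs [mɛp]).
Compare 'skin', with invariant [b] in [ŋɔbi] and [ŋɔb]: an analysis with underlying /b/ and a rule producing [p] in isolation would wrongly predict alternation here too.
The alternation reflects intervocalic voicing: voiceless stops become voiced between vowels. /p/ is underlying.
From [lɔp] the stem 'seed' is /lɔp/; between vowels this yields [lɔbi].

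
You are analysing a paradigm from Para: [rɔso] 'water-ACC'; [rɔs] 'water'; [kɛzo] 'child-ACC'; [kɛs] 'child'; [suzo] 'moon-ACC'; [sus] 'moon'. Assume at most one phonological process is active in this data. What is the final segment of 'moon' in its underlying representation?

The root 'moon' surfaces as [suzo] and [sus], with a stem-final [z] ~ [s] alternation.
The stem 'water' ([rɔso], [rɔs]) shows [s] unchanged in both environments, so [s] cannot be basic with [z] derived before the ACC suffix.
The alternation reflects word-final obstruent devoicing: voiced obstruents become voiceless word-finally. /z/ is underlying.

/z/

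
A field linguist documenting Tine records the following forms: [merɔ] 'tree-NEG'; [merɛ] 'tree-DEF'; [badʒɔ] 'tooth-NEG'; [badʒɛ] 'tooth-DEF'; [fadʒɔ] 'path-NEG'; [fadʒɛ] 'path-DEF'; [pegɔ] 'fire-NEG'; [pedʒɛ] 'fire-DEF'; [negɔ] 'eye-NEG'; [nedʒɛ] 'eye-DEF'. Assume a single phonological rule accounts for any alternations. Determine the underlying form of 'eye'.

In [negɔ] and [nedʒɛ] the final segment of 'eye' alternates: [g] ~ [dʒ].
But 'path' keeps [dʒ] in both environments ([fadʒɔ], [fadʒɛ]), so there is no rule changing /dʒ/ to [g] before the NEG suffix.
Therefore /g/ is basic and [dʒ] is derived by palatalization before a front vowel (/g/ becomes palato-alveolar [dʒ] before a front vowel).
Hence 'eye' is /neg/ underlyingly.

/neg/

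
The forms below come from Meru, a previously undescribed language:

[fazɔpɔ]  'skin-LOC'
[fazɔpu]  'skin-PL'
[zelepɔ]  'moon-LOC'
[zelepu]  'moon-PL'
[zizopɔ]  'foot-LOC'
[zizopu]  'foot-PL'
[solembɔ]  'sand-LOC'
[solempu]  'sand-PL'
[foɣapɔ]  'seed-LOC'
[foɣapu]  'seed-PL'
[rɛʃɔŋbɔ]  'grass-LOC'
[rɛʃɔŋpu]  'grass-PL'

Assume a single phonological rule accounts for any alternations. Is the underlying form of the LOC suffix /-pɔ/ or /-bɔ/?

The LOC morpheme has two allomorphs, [-bɔ] and [-pɔ].
By contrast the PL suffix keeps its initial [p] throughout — that segment must be underlying.
So the underlying form is /-bɔ/, and voiced stops become voiceless after a vowel.

/-bɔ/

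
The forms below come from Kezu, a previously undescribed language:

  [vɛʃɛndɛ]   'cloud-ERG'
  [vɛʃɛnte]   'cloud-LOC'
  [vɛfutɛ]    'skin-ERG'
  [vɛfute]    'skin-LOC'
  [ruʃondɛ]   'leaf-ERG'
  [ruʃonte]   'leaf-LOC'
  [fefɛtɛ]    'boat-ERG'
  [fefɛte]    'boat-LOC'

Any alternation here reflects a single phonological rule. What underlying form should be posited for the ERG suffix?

/-dɛ/

The ERG morpheme has two allomorphs, [-dɛ] and [-tɛ].
The LOC suffix, which begins with [t], is invariant after every stem; so [t] is not altered by any rule here.
The ERG suffix is therefore /-dɛ/ underlyingly, with post-vocalic devoicing: voiced stops become voiceless after a vowel.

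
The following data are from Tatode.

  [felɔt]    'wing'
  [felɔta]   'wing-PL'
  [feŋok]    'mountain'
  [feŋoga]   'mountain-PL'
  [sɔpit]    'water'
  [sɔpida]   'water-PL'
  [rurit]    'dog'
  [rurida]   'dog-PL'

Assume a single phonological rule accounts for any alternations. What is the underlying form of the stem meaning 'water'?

/sɔpid/

In [sɔpit] and [sɔpida] the final segment of 'water' alternates: [t] ~ [d].
Compare 'wing', with invariant [t] in [felɔt] and [felɔta]: an analysis with underlying /t/ and a rule producing [d] before the PL suffix would wrongly predict alternation here too.
Therefore /d/ is basic and [t] is derived by word-final obstruent devoicing (voiced obstruents become voiceless word-finally).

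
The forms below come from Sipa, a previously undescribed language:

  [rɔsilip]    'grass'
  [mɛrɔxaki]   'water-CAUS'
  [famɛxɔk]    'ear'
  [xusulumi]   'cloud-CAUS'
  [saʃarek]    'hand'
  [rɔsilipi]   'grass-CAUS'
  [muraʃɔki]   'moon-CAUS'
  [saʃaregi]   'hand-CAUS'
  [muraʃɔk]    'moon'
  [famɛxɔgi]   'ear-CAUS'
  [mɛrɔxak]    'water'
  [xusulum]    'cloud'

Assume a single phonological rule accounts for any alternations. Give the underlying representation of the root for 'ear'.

The root 'ear' surfaces as [famɛxɔk] and [famɛxɔgi], with a stem-final [k] ~ [g] alternation.
The stem 'water' ([mɛrɔxak], [mɛrɔxaki]) shows [k] unchanged in both environments, so [k] cannot be basic with [g] derived before the CAUS suffix.
The underlying segment must be /g/; voiced obstruents become voiceless word-finally, yielding [k] there.

/famɛxɔg/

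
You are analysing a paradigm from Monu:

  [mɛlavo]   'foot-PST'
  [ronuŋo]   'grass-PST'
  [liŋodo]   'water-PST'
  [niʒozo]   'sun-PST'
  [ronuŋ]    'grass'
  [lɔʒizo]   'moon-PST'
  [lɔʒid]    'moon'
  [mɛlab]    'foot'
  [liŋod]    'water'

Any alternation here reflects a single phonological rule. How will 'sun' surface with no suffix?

'moon' shows [d] ~ [z] at the end of the stem ([lɔʒid] vs [lɔʒizo]).
But 'water' keeps [d] in both environments ([liŋod], [liŋodo]), so there is no rule changing /d/ to [z] before the PST suffix.
Therefore /z/ is basic and [d] is derived by word-final hardening (voiced fricatives become stops word-finally).
The one attested form of 'sun', [niʒozo], shows underlying /niʒoz/. Applying the same rule word-finally gives [niʒod].

[niʒod]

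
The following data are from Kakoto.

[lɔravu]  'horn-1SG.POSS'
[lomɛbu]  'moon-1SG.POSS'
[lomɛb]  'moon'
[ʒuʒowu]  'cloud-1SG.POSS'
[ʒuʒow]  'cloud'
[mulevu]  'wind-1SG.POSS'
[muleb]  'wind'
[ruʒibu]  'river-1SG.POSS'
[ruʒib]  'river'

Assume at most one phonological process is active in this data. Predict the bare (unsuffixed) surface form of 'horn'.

[lɔrab]

The stem for 'wind' ends in [v] in [mulevu] but [b] in [muleb].
If /b/ were underlying and a rule turned it into [v] before the 1SG.POSS suffix, 'moon' would also alternate; but it has [b] in both [lomɛbu] and [lomɛb].
The alternation reflects word-final hardening: voiced fricatives become stops word-finally. /v/ is underlying.
The one attested form of 'horn', [lɔravu], shows underlying /lɔrav/. Applying the same rule word-finally gives [lɔrab].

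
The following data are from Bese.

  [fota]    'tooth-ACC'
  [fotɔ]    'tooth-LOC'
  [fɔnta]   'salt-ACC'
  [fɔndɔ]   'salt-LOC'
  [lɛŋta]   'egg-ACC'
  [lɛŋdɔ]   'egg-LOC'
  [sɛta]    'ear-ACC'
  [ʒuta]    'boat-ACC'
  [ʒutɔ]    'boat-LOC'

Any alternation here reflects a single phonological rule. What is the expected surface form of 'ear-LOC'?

[sɛtɔ]

The LOC morpheme has two allomorphs, [-dɔ] and [-tɔ].
The ACC suffix, which begins with [t], is invariant after every stem; so [t] is not altered by any rule here.
The LOC suffix is therefore /-dɔ/ underlyingly, with post-vocalic devoicing: voiced stops become voiceless after a vowel.
After 'ear', which ends in a vowel, the suffix surfaces as [-tɔ], giving [sɛtɔ].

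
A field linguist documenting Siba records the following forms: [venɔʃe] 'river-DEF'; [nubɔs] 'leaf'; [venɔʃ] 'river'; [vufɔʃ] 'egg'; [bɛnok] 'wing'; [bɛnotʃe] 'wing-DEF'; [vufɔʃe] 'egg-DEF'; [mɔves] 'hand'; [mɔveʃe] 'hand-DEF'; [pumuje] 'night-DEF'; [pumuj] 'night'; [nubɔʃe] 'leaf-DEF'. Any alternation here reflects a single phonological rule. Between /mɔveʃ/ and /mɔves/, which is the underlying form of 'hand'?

The root 'hand' surfaces as [mɔves] and [mɔveʃe], with a stem-final [s] ~ [ʃ] alternation.
If /ʃ/ were underlying and a rule turned it into [s] in isolation, 'egg' would also alternate; but it has [ʃ] in both [vufɔʃ] and [vufɔʃe].
Therefore /s/ is basic and [ʃ] is derived by palatalization before a front vowel (/k/ and /s/ become palato-alveolar [tʃ] and [ʃ] before a front vowel).

/mɔves/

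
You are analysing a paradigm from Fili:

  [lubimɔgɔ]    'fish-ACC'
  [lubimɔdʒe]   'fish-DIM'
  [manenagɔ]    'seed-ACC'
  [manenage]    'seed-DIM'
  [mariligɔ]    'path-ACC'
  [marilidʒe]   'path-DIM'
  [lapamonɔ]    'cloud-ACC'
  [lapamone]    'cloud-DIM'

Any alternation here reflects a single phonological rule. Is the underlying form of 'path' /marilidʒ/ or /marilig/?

'path' shows [g] ~ [dʒ] at the end of the stem ([mariligɔ] vs [marilidʒe]).
Compare 'seed', with invariant [g] in [manenagɔ] and [manenage]: an analysis with underlying /g/ and a rule producing [dʒ] before the DIM suffix would wrongly predict alternation here too.
The underlying segment must be /dʒ/; palato-alveolar /dʒ/ becomes [g] when no front vowel follows, yielding [g] there.

/marilidʒ/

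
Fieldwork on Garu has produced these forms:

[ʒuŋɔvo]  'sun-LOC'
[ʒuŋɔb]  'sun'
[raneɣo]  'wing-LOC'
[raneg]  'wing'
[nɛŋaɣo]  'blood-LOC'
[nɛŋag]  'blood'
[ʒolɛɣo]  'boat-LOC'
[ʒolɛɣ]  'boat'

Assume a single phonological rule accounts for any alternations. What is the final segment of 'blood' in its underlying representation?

In [nɛŋaɣo] and [nɛŋag] the final segment of 'blood' alternates: [ɣ] ~ [g].
The stem 'boat' ([ʒolɛɣo], [ʒolɛɣ]) shows [ɣ] unchanged in both environments, so [ɣ] cannot be basic with [g] derived in isolation.
The underlying segment must be /g/; voiced stops become fricatives between vowels, yielding [ɣ] there.

/g/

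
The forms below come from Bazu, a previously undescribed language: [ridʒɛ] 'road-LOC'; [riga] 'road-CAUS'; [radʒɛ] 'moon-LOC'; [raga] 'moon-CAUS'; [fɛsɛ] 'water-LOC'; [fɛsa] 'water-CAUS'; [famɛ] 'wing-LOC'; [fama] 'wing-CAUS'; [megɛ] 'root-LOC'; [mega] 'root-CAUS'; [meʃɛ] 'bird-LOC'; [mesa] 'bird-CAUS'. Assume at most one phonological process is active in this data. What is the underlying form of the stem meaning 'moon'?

In [radʒɛ] and [raga] the final segment of 'moon' alternates: [dʒ] ~ [g].
But 'root' keeps [g] in both environments ([megɛ], [mega]), so there is no rule changing /g/ to [dʒ] before the LOC suffix.
The underlying segment must be /dʒ/; palato-alveolar /dʒ/ and /ʃ/ become [g] and [s] when no front vowel follows, yielding [g] there.

/radʒ/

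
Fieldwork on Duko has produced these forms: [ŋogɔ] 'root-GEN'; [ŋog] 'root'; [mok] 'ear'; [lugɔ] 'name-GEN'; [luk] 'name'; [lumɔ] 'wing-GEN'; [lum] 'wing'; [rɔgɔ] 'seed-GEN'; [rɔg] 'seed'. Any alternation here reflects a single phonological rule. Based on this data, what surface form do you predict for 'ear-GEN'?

[mogɔ]

The stem for 'name' ends in [g] in [lugɔ] but [k] in [luk].
Compare 'root', with invariant [g] in [ŋogɔ] and [ŋog]: an analysis with underlying /g/ and a rule producing [k] in isolation would wrongly predict alternation here too.
The alternation reflects intervocalic voicing: voiceless stops become voiced between vowels. /k/ is underlying.
The one attested form of 'ear', [mok], shows underlying /mok/. Applying the same rule between vowels gives [mogɔ].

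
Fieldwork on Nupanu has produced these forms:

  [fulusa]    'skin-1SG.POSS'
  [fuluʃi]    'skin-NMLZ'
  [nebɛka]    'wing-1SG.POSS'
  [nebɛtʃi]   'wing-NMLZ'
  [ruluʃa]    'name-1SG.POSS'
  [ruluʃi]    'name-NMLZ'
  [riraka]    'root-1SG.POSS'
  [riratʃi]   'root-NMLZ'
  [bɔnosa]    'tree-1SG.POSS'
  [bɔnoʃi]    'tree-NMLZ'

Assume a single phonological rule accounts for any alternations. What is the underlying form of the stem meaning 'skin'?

'skin' shows [s] ~ [ʃ] at the end of the stem ([fulusa] vs [fuluʃi]).
The stem 'name' ([ruluʃa], [ruluʃi]) shows [ʃ] unchanged in both environments, so [ʃ] cannot be basic with [s] derived before the 1SG.POSS suffix.
Therefore /s/ is basic and [ʃ] is derived by palatalization before a front vowel (/k/ and /s/ become palato-alveolar [tʃ] and [ʃ] before a front vowel).
The underlying form of 'skin' is therefore /fulus/.

/fulus/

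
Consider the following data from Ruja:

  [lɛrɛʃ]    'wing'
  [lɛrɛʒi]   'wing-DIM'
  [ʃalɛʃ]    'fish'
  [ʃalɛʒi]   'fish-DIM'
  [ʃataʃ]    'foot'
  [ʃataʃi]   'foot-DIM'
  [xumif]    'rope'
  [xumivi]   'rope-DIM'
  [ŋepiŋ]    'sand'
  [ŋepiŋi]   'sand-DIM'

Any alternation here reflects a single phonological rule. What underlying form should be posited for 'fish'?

In [ʃalɛʃ] and [ʃalɛʒi] the final segment of 'fish' alternates: [ʃ] ~ [ʒ].
The stem 'foot' ([ʃataʃ], [ʃataʃi]) shows [ʃ] unchanged in both environments, so [ʃ] cannot be basic with [ʒ] derived before the DIM suffix.
So /ʒ/ is underlying, and a rule of word-final obstruent devoicing — voiced obstruents become voiceless word-finally — gives [ʃ].
So 'fish' = /ʃalɛʒ/.

/ʃalɛʒ/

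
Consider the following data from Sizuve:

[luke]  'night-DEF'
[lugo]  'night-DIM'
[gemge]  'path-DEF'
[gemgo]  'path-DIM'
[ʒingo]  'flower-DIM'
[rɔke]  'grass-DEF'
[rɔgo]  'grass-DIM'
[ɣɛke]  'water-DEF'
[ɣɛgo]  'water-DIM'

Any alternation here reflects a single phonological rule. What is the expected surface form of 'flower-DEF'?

[ʒinge]

The DEF morpheme has two allomorphs, [-ge] and [-ke].
The DIM suffix, which begins with [g], is invariant after every stem; so [g] is not altered by any rule here.
So the underlying form is /-ke/, and voiceless stops become voiced after a nasal.
After 'flower', which ends in a nasal, the suffix surfaces as [-ge], giving [ʒinge].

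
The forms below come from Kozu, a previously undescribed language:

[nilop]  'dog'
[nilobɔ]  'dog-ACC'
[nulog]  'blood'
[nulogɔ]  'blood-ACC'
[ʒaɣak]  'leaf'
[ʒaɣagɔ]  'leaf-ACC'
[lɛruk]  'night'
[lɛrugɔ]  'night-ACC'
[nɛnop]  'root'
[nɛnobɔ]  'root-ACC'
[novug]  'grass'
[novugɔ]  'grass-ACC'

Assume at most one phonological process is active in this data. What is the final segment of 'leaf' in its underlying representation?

In [ʒaɣak] and [ʒaɣagɔ] the final segment of 'leaf' alternates: [k] ~ [g].
Compare 'grass', with invariant [g] in [novug] and [novugɔ]: an analysis with underlying /g/ and a rule producing [k] in isolation would wrongly predict alternation here too.
Therefore /k/ is basic and [g] is derived by intervocalic voicing (voiceless stops become voiced between vowels).

/k/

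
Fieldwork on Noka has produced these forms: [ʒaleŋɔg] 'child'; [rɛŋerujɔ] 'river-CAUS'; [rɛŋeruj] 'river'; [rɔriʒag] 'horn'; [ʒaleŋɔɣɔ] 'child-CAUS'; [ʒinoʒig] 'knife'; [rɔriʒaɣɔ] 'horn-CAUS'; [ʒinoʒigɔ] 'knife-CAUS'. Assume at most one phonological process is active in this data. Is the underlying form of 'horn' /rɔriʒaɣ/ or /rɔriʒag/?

The root 'horn' surfaces as [rɔriʒaɣɔ] and [rɔriʒag], with a stem-final [ɣ] ~ [g] alternation.
Compare 'knife', with invariant [g] in [ʒinoʒigɔ] and [ʒinoʒig]: an analysis with underlying /g/ and a rule producing [ɣ] before the CAUS suffix would wrongly predict alternation here too.
The alternation reflects word-final hardening: voiced fricatives become stops word-finally. /ɣ/ is underlying.

/rɔriʒaɣ/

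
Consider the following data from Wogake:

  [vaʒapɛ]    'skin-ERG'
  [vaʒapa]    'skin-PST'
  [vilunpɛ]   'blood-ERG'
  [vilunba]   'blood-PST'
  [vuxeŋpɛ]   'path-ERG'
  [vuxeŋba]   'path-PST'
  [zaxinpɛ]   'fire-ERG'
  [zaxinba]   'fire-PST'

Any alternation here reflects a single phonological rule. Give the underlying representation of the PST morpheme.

/-ba/

The PST morpheme has two allomorphs, [-ba] and [-pa].
By contrast the ERG suffix keeps its initial [p] throughout — that segment must be underlying.
So the underlying form is /-ba/, and voiced stops become voiceless after a vowel.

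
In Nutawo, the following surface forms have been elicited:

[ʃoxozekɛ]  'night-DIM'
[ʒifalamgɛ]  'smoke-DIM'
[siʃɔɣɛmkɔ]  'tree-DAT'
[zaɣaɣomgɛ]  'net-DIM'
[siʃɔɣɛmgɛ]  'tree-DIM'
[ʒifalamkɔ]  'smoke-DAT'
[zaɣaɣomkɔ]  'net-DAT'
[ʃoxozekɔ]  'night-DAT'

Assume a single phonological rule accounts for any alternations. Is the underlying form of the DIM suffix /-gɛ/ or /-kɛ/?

/-gɛ/

The DIM morpheme has two allomorphs, [-gɛ] and [-kɛ].
The DAT suffix, which begins with [k], is invariant after every stem; so [k] is not altered by any rule here.
The DIM suffix is therefore /-gɛ/ underlyingly, with post-vocalic devoicing: voiced stops become voiceless after a vowel.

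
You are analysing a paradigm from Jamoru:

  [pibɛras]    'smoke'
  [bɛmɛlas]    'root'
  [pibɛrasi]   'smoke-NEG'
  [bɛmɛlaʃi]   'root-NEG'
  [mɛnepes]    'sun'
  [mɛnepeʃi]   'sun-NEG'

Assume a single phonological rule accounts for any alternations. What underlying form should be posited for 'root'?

/bɛmɛlaʃ/

The root 'root' surfaces as [bɛmɛlas] and [bɛmɛlaʃi], with a stem-final [s] ~ [ʃ] alternation.
The stem 'smoke' ([pibɛras], [pibɛrasi]) shows [s] unchanged in both environments, so [s] cannot be basic with [ʃ] derived before the NEG suffix.
So /ʃ/ is underlying, and a rule of depalatalization — palato-alveolar /ʃ/ becomes [s] when no front vowel follows — gives [s].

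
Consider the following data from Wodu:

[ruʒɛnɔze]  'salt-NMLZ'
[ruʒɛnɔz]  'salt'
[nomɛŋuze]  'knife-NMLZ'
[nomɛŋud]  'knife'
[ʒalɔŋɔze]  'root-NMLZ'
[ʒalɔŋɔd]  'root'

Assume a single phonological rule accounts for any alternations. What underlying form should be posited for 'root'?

/ʒalɔŋɔd/

The stem for 'root' ends in [z] in [ʒalɔŋɔze] but [d] in [ʒalɔŋɔd].
The stem 'salt' ([ruʒɛnɔze], [ruʒɛnɔz]) shows [z] unchanged in both environments, so [z] cannot be basic with [d] derived in isolation.
The underlying segment must be /d/; voiced stops become fricatives between vowels, yielding [z] there.
So 'root' = /ʒalɔŋɔd/.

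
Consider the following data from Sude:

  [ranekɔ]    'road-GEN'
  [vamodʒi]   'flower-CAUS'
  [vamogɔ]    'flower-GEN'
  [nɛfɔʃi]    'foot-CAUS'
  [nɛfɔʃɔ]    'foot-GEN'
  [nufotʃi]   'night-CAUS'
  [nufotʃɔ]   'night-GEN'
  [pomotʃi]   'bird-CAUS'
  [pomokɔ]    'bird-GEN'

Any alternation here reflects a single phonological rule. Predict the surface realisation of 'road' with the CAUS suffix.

In [pomotʃi] and [pomokɔ] the final segment of 'bird' alternates: [tʃ] ~ [k].
The stem 'night' ([nufotʃi], [nufotʃɔ]) shows [tʃ] unchanged in both environments, so [tʃ] cannot be basic with [k] derived before the GEN suffix.
Therefore /k/ is basic and [tʃ] is derived by palatalization before a front vowel (/k/ and /g/ become palato-alveolar [tʃ] and [dʒ] before a front vowel).
From [ranekɔ] the stem 'road' is /ranek/; before a front vowel this yields [ranetʃi].

[ranetʃi]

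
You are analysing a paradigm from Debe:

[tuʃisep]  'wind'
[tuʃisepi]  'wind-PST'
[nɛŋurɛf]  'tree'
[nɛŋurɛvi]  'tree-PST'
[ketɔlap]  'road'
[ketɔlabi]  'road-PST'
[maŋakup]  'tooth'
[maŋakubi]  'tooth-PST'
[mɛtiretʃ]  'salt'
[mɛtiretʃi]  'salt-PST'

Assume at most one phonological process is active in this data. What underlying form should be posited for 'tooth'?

In [maŋakup] and [maŋakubi] the final segment of 'tooth' alternates: [p] ~ [b].
If /p/ were underlying and a rule turned it into [b] before the PST suffix, 'wind' would also alternate; but it has [p] in both [tuʃisep] and [tuʃisepi].
Therefore /b/ is basic and [p] is derived by word-final obstruent devoicing (voiced obstruents become voiceless word-finally).
Hence 'tooth' is /maŋakub/ underlyingly.

/maŋakub/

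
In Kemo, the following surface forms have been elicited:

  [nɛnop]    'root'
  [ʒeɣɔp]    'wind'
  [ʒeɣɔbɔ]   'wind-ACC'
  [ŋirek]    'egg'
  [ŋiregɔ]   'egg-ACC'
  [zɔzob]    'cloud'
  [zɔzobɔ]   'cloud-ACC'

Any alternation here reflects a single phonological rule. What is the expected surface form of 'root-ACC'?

The stem for 'wind' ends in [p] in [ʒeɣɔp] but [b] in [ʒeɣɔbɔ].
Compare 'cloud', with invariant [b] in [zɔzob] and [zɔzobɔ]: an analysis with underlying /b/ and a rule producing [p] in isolation would wrongly predict alternation here too.
So /p/ is underlying, and a rule of intervocalic voicing — voiceless stops become voiced between vowels — gives [b].
From [nɛnop] the stem 'root' is /nɛnop/; between vowels this yields [nɛnobɔ].

[nɛnobɔ]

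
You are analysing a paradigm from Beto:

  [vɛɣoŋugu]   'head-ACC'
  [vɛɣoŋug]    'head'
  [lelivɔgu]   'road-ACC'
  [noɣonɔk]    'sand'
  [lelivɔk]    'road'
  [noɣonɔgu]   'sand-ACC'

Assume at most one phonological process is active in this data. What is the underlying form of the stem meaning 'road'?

/lelivɔk/

In [lelivɔgu] and [lelivɔk] the final segment of 'road' alternates: [g] ~ [k].
The stem 'head' ([vɛɣoŋugu], [vɛɣoŋug]) shows [g] unchanged in both environments, so [g] cannot be basic with [k] derived in isolation.
The alternation reflects intervocalic voicing: voiceless stops become voiced between vowels. /k/ is underlying.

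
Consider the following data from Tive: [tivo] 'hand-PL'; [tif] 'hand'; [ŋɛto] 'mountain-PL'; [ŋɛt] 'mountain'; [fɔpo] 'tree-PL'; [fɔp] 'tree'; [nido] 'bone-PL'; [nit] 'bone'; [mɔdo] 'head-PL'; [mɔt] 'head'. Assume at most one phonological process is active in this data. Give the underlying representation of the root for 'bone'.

The root 'bone' surfaces as [nido] and [nit], with a stem-final [d] ~ [t] alternation.
The stem 'mountain' ([ŋɛto], [ŋɛt]) shows [t] unchanged in both environments, so [t] cannot be basic with [d] derived before the PL suffix.
So /d/ is underlying, and a rule of word-final obstruent devoicing — voiced obstruents become voiceless word-finally — gives [t].
Hence 'bone' is /nid/ underlyingly.

/nid/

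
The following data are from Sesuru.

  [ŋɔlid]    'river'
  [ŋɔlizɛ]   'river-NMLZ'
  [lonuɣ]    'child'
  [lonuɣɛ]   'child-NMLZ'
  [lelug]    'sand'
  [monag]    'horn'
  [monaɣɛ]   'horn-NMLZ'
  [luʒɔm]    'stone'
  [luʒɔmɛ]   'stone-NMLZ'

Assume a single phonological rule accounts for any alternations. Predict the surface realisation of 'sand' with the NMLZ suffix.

[leluɣɛ]

'horn' shows [g] ~ [ɣ] at the end of the stem ([monag] vs [monaɣɛ]).
The stem 'child' ([lonuɣ], [lonuɣɛ]) shows [ɣ] unchanged in both environments, so [ɣ] cannot be basic with [g] derived in isolation.
So /g/ is underlying, and a rule of intervocalic spirantization — voiced stops become fricatives between vowels — gives [ɣ].
The one attested form of 'sand', [lelug], shows underlying /lelug/. Applying the same rule between vowels gives [leluɣɛ].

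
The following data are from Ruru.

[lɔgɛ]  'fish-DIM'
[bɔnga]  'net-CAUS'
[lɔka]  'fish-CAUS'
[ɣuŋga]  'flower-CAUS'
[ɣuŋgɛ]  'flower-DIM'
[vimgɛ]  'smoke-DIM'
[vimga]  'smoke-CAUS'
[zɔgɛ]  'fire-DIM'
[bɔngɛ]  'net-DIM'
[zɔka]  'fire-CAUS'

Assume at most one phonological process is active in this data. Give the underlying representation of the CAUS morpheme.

/-ka/

The CAUS morpheme has two allomorphs, [-ga] and [-ka].
By contrast the DIM suffix keeps its initial [g] throughout — that segment must be underlying.
The CAUS suffix is therefore /-ka/ underlyingly, with post-nasal voicing: voiceless stops become voiced after a nasal.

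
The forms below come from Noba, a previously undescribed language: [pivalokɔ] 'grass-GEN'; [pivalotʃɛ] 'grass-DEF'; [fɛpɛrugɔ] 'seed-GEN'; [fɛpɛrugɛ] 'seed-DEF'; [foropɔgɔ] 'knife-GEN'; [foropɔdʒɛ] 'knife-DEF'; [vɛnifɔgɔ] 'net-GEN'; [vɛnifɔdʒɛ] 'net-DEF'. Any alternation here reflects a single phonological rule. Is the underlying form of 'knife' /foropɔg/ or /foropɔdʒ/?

/foropɔdʒ/

'knife' shows [g] ~ [dʒ] at the end of the stem ([foropɔgɔ] vs [foropɔdʒɛ]).
Compare 'seed', with invariant [g] in [fɛpɛrugɔ] and [fɛpɛrugɛ]: an analysis with underlying /g/ and a rule producing [dʒ] before the DEF suffix would wrongly predict alternation here too.
The underlying segment must be /dʒ/; palato-alveolar /tʃ/ and /dʒ/ become [k] and [g] when no front vowel follows, yielding [g] there.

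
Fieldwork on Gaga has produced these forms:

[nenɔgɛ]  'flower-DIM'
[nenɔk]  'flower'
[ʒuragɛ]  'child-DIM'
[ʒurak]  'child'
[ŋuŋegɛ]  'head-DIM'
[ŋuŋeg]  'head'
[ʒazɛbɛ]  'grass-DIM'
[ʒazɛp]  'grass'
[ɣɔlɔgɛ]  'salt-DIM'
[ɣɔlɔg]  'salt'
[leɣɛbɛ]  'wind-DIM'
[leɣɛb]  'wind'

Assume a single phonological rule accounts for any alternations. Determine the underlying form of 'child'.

In [ʒuragɛ] and [ʒurak] the final segment of 'child' alternates: [g] ~ [k].
If /g/ were underlying and a rule turned it into [k] in isolation, 'salt' would also alternate; but it has [g] in both [ɣɔlɔgɛ] and [ɣɔlɔg].
Therefore /k/ is basic and [g] is derived by intervocalic voicing (voiceless stops become voiced between vowels).

/ʒurak/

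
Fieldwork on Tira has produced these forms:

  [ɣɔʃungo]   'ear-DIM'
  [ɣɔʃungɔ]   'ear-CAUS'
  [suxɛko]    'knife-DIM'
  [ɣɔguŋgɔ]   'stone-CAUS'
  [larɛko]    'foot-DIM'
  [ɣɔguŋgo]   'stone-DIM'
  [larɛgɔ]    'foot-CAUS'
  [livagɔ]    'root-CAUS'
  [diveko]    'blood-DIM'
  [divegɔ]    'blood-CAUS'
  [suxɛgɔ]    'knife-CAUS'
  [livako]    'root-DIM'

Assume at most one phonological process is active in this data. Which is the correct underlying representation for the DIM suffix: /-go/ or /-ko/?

The DIM suffix surfaces as [-go] and [-ko], depending on the final segment of the stem.
The CAUS suffix, which begins with [g], is invariant after every stem; so [g] is not altered by any rule here.
So the underlying form is /-ko/, and voiceless stops become voiced after a nasal.

/-ko/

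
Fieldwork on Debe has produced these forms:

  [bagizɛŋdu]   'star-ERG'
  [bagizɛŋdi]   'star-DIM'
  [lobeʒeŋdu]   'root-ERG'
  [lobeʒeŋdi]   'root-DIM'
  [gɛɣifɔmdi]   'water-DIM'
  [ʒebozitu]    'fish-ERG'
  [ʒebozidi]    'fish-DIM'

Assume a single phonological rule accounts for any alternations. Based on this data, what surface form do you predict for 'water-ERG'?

[gɛɣifɔmdu]

The ERG suffix surfaces as [-du] and [-tu], depending on the final segment of the stem.
The DIM suffix, which begins with [d], is invariant after every stem; so [d] is not altered by any rule here.
So the underlying form is /-tu/, and voiceless stops become voiced after a nasal.
After 'water', which ends in a nasal, the suffix surfaces as [-du], giving [gɛɣifɔmdu].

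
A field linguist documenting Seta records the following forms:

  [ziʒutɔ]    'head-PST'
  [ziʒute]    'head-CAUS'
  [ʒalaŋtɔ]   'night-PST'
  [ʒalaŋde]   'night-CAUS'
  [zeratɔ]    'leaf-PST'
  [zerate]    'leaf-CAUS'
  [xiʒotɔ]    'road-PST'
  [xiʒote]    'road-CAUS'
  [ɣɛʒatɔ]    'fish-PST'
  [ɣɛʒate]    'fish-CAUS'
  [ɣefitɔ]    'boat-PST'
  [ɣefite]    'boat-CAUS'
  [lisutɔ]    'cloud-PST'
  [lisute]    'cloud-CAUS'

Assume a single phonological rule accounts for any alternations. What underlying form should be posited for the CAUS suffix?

The CAUS morpheme has two allomorphs, [-de] and [-te].
By contrast the PST suffix keeps its initial [t] throughout — that segment must be underlying.
The CAUS suffix is therefore /-de/ underlyingly, with post-vocalic devoicing: voiced stops become voiceless after a vowel.

/-de/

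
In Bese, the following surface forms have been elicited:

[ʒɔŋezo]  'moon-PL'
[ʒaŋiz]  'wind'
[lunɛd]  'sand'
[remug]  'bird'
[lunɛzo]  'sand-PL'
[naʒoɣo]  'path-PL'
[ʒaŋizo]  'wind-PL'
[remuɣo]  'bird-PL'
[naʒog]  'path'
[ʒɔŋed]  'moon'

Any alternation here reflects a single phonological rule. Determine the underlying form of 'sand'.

/lunɛd/

The root 'sand' surfaces as [lunɛzo] and [lunɛd], with a stem-final [z] ~ [d] alternation.
But 'wind' keeps [z] in both environments ([ʒaŋizo], [ʒaŋiz]), so there is no rule changing /z/ to [d] in isolation.
So /d/ is underlying, and a rule of intervocalic spirantization — voiced stops become fricatives between vowels — gives [z].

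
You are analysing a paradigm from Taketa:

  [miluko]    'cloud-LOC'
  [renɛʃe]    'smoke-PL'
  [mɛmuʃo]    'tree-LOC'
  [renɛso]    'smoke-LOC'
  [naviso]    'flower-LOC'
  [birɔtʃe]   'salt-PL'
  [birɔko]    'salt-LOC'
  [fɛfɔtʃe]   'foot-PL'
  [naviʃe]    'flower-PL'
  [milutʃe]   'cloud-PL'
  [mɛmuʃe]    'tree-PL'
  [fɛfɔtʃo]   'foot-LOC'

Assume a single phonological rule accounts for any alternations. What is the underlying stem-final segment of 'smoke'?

/s/

'smoke' shows [s] ~ [ʃ] at the end of the stem ([renɛso] vs [renɛʃe]).
The stem 'tree' ([mɛmuʃo], [mɛmuʃe]) shows [ʃ] unchanged in both environments, so [ʃ] cannot be basic with [s] derived before the LOC suffix.
The alternation reflects palatalization before a front vowel: /k/ and /s/ become palato-alveolar [tʃ] and [ʃ] before a front vowel. /s/ is underlying.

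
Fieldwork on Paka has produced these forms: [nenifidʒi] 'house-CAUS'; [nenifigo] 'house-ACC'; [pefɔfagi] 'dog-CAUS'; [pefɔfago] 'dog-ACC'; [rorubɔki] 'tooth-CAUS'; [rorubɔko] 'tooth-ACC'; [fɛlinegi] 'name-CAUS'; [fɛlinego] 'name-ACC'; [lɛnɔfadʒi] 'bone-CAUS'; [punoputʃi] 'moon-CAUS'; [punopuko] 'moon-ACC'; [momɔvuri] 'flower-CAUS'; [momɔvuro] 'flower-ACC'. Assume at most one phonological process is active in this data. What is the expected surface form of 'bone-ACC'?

[lɛnɔfago]

In [nenifidʒi] and [nenifigo] the final segment of 'house' alternates: [dʒ] ~ [g].
Compare 'name', with invariant [g] in [fɛlinegi] and [fɛlinego]: an analysis with underlying /g/ and a rule producing [dʒ] before the CAUS suffix would wrongly predict alternation here too.
Therefore /dʒ/ is basic and [g] is derived by depalatalization (palato-alveolar /tʃ/ and /dʒ/ become [k] and [g] when no front vowel follows).
From [lɛnɔfadʒi] the stem 'bone' is /lɛnɔfadʒ/; when no front vowel follows this yields [lɛnɔfago].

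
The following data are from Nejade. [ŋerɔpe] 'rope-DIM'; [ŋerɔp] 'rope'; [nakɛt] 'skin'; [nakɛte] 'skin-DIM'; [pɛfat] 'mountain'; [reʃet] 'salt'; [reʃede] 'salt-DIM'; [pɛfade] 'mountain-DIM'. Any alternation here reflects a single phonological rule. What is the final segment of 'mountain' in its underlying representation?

The stem for 'mountain' ends in [d] in [pɛfade] but [t] in [pɛfat].
Compare 'skin', with invariant [t] in [nakɛte] and [nakɛt]: an analysis with underlying /t/ and a rule producing [d] before the DIM suffix would wrongly predict alternation here too.
So /d/ is underlying, and a rule of word-final obstruent devoicing — voiced obstruents become voiceless word-finally — gives [t].

/d/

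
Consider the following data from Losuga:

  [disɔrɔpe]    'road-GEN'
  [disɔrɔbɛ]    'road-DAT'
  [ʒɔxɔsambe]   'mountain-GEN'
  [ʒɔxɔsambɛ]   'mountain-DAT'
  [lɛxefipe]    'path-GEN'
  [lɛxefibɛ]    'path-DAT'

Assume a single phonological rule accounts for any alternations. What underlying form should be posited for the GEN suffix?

The GEN morpheme has two allomorphs, [-be] and [-pe].
The DAT suffix, which begins with [b], is invariant after every stem; so [b] is not altered by any rule here.
So the underlying form is /-pe/, and voiceless stops become voiced after a nasal.

/-pe/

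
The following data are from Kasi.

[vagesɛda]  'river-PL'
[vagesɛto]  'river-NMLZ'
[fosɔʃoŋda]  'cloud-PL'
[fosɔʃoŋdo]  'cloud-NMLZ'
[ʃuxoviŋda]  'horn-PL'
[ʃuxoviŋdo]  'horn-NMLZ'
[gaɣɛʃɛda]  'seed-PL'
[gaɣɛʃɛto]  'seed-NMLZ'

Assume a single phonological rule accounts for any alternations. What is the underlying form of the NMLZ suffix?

The NMLZ suffix surfaces as [-do] and [-to], depending on the final segment of the stem.
By contrast the PL suffix keeps its initial [d] throughout — that segment must be underlying.
The NMLZ suffix is therefore /-to/ underlyingly, with post-nasal voicing: voiceless stops become voiced after a nasal.

/-to/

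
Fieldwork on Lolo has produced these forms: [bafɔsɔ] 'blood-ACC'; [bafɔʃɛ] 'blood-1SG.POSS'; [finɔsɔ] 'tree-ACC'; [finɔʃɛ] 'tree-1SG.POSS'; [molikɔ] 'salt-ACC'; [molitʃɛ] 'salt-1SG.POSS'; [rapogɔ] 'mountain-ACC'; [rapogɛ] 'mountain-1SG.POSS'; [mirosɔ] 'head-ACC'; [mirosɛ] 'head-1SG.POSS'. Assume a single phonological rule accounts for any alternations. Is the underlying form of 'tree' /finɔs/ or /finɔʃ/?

/finɔʃ/

The stem for 'tree' ends in [s] in [finɔsɔ] but [ʃ] in [finɔʃɛ].
The stem 'head' ([mirosɔ], [mirosɛ]) shows [s] unchanged in both environments, so [s] cannot be basic with [ʃ] derived before the 1SG.POSS suffix.
So /ʃ/ is underlying, and a rule of depalatalization — palato-alveolar /tʃ/ and /ʃ/ become [k] and [s] when no front vowel follows — gives [s].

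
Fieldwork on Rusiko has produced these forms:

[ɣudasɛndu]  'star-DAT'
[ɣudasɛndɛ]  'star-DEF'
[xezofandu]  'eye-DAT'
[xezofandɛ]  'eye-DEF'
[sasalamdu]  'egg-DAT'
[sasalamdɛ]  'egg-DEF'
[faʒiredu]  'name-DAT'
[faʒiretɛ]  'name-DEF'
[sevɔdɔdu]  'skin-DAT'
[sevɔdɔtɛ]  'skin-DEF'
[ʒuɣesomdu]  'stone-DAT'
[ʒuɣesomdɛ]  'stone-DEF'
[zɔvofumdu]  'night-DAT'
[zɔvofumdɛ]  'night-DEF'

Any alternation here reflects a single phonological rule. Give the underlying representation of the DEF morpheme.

The DEF morpheme has two allomorphs, [-dɛ] and [-tɛ].
The DAT suffix, which begins with [d], is invariant after every stem; so [d] is not altered by any rule here.
The DEF suffix is therefore /-tɛ/ underlyingly, with post-nasal voicing: voiceless stops become voiced after a nasal.

/-tɛ/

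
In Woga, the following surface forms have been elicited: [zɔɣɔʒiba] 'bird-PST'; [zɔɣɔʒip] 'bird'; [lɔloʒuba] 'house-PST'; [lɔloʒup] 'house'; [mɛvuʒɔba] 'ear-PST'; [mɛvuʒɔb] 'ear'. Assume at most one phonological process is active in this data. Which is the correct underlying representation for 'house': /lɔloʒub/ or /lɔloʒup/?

/lɔloʒup/

'house' shows [b] ~ [p] at the end of the stem ([lɔloʒuba] vs [lɔloʒup]).
Compare 'ear', with invariant [b] in [mɛvuʒɔba] and [mɛvuʒɔb]: an analysis with underlying /b/ and a rule producing [p] in isolation would wrongly predict alternation here too.
The alternation reflects intervocalic voicing: voiceless stops become voiced between vowels. /p/ is underlying.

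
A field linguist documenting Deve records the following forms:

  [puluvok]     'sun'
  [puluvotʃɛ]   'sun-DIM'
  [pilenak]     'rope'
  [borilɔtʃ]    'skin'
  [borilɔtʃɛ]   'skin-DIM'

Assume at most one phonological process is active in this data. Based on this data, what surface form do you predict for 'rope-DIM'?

[pilenatʃɛ]

The root 'sun' surfaces as [puluvok] and [puluvotʃɛ], with a stem-final [k] ~ [tʃ] alternation.
The stem 'skin' ([borilɔtʃ], [borilɔtʃɛ]) shows [tʃ] unchanged in both environments, so [tʃ] cannot be basic with [k] derived in isolation.
The underlying segment must be /k/; /k/ becomes palato-alveolar [tʃ] before a front vowel, yielding [tʃ] there.
The one attested form of 'rope', [pilenak], shows underlying /pilenak/. Applying the same rule before a front vowel gives [pilenatʃɛ].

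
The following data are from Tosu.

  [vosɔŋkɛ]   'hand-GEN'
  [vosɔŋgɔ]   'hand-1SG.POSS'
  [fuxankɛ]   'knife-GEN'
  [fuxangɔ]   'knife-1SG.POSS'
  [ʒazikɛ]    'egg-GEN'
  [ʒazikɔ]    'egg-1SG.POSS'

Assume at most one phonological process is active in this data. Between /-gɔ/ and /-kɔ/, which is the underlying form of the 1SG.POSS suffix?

/-gɔ/

The 1SG.POSS suffix surfaces as [-gɔ] and [-kɔ], depending on the final segment of the stem.
The GEN suffix, which begins with [k], is invariant after every stem; so [k] is not altered by any rule here.
So the underlying form is /-gɔ/, and voiced stops become voiceless after a vowel.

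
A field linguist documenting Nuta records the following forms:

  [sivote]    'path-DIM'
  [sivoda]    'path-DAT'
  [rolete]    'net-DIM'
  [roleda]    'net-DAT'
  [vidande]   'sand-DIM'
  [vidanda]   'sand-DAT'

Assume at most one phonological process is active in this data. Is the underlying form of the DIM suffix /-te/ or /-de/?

The DIM morpheme has two allomorphs, [-de] and [-te].
By contrast the DAT suffix keeps its initial [d] throughout — that segment must be underlying.
So the underlying form is /-te/, and voiceless stops become voiced after a nasal.

/-te/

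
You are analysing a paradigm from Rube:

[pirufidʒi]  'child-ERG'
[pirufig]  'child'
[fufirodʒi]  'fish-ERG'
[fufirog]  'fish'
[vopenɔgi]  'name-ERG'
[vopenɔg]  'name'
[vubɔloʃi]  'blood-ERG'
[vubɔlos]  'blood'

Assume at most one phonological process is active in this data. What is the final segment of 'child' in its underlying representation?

The stem for 'child' ends in [dʒ] in [pirufidʒi] but [g] in [pirufig].
Compare 'name', with invariant [g] in [vopenɔgi] and [vopenɔg]: an analysis with underlying /g/ and a rule producing [dʒ] before the ERG suffix would wrongly predict alternation here too.
So /dʒ/ is underlying, and a rule of depalatalization — palato-alveolar /dʒ/ and /ʃ/ become [g] and [s] when no front vowel follows — gives [g].

/dʒ/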